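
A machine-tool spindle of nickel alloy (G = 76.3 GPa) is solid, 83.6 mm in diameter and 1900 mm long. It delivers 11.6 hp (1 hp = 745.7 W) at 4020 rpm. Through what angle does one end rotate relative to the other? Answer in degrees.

ω = 2π·4020/60 = 421.0 rad/s, so T = P/ω = 11.6×745.7 / 421.0 = 20.55 N·m.
J = πd⁴/32 = π(0.0836)⁴/32 = 4.795×10^-6 m⁴.
θ = T·L/(G·J) = 20.55 × 1.90 / (76.3×10⁹ × 4.795×10^-6) = 1.067×10^-4 rad.

0.00611°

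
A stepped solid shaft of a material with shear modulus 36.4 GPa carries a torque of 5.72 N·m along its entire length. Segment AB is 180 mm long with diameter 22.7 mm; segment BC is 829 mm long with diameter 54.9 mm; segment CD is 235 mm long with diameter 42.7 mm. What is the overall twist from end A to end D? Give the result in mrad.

J_AB = π(0.0227)⁴/32 = 2.61×10^-8 m⁴; J_BC = π(0.0549)⁴/32 = 8.92×10^-7 m⁴; J_CD = π(0.0427)⁴/32 = 3.26×10^-7 m⁴.
θ = (T/G)·Σ L_i/J_i = (5.720/36.4×10⁹)·(0.180/2.61×10^-8 + 0.829/8.92×10^-7 + 0.235/3.26×10^-7) = 1.344×10^-3 rad.

1.34 mrad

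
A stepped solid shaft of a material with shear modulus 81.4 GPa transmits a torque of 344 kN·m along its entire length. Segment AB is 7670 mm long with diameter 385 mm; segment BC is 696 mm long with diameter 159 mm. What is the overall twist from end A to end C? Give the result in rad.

0.0619 rad

J_AB = π(0.385)⁴/32 = 2.16×10^-3 m⁴; J_BC = π(0.159)⁴/32 = 6.27×10^-5 m⁴.
θ = (T/G)·Σ L_i/J_i = (344000/81.4×10⁹)·(7.67/2.16×10^-3 + 0.696/6.27×10^-5) = 0.06190 rad.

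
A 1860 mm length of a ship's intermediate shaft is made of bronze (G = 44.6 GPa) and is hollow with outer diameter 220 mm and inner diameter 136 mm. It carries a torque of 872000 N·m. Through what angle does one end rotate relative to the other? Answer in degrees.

J = π(d_o⁴ − d_i⁴)/32 = π(0.220⁴ − 0.136⁴)/32 = 1.964×10^-4 m⁴.
θ = T·L/(G·J) = 872000 × 1.86 / (44.6×10⁹ × 1.964×10^-4) = 0.1852 rad.

10.6°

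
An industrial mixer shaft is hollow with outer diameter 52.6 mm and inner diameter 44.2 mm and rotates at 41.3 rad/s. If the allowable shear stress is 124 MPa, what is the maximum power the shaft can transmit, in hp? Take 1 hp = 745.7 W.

J = π(d_o⁴ − d_i⁴)/32 = π(0.0526⁴ − 0.0442⁴)/32 = 3.768×10^-7 m⁴.
T_max = τ_allow·J/r = 1.24×10^8 × 3.768×10^-7 / 0.0263 = 1777 N·m.
ω = 41.3 rad/s, so P_max = T_max·ω = 7.338×10^4 W.

98.4 hp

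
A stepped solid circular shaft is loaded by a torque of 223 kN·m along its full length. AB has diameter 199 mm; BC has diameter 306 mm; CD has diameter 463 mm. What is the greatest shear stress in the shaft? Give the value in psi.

Under the same torque, τ_max = 16T/(πd³) is largest where d is smallest — segment AB (d = 199 mm).
τ_max = 16·223000/(π·(0.199)³) = 1.441×10^8 Pa.

20900 psi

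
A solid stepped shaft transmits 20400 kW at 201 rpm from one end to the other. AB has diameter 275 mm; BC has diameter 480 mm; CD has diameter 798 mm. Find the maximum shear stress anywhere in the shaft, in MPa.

ω = 2π·201/60 = 21.05 rad/s, so T = P/ω = 20400×10³ / 21.05 = 969200 N·m.
Under the same torque, τ_max = 16T/(πd³) is largest where d is smallest — segment AB (d = 275 mm).
τ_max = 16·969200/(π·(0.275)³) = 2.373×10^8 Pa.

237 MPa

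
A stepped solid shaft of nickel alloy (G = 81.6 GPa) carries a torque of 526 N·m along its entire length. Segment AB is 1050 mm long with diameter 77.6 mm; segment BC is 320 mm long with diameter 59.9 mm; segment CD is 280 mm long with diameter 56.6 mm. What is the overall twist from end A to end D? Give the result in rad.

J_AB = π(0.0776)⁴/32 = 3.56×10^-6 m⁴; J_BC = π(0.0599)⁴/32 = 1.26×10^-6 m⁴; J_CD = π(0.0566)⁴/32 = 1.01×10^-6 m⁴.
θ = (T/G)·Σ L_i/J_i = (526.0/81.6×10⁹)·(1.05/3.56×10^-6 + 0.320/1.26×10^-6 + 0.280/1.01×10^-6) = 5.325×10^-3 rad.

0.00532 rad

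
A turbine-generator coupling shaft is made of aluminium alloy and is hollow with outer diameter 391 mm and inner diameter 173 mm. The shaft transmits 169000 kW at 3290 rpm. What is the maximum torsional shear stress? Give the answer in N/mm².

43.5 N/mm²

ω = 2π·3290/60 = 344.5 rad/s, so T = P/ω = 169000×10³ / 344.5 = 490500 N·m.
J = π(d_o⁴ − d_i⁴)/32 = π(0.391⁴ − 0.173⁴)/32 = 2.207×10^-3 m⁴.
τ_max = T·r/J = 490500 × 0.196 / 2.207×10^-3 = 4.346×10^7 Pa.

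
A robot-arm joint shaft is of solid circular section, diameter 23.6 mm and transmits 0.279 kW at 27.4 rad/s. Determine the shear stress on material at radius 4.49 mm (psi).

ω = 27.4 rad/s, so T = P/ω = 0.279×10³ / 27.40 = 10.18 N·m.
J = πd⁴/32 = π(0.0236)⁴/32 = 3.045×10^-8 m⁴.
Shear stress varies linearly with radius: τ = T·r/J = 10.18 × 0.00449 / 3.045×10^-8 = 1.501×10^6 Pa.

218 psi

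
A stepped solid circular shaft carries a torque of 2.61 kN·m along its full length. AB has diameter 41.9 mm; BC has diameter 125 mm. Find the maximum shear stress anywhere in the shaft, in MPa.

Under the same torque, τ_max = 16T/(πd³) is largest where d is smallest — segment AB (d = 41.9 mm).
τ_max = 16·2610/(π·(0.0419)³) = 1.807×10^8 Pa.

181 MPa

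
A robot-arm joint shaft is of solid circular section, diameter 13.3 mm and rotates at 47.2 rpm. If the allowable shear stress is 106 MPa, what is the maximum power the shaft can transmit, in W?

242 W

J = πd⁴/32 = π(0.0133)⁴/32 = 3.072×10^-9 m⁴.
T_max = τ_allow·J/r = 1.06×10^8 × 3.072×10^-9 / 0.00665 = 48.97 N·m.
ω = 2π·47.2/60 = 4.943 rad/s, so P_max = T_max·ω = 242.0 W.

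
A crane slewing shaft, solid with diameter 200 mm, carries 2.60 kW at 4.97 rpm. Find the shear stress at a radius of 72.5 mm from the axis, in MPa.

ω = 2π·4.97/60 = 0.5205 rad/s, so T = P/ω = 2.60×10³ / 0.5205 = 4996 N·m.
J = πd⁴/32 = π(0.200)⁴/32 = 1.571×10^-4 m⁴.
Shear stress varies linearly with radius: τ = T·r/J = 4996 × 0.0725 / 1.571×10^-4 = 2.306×10^6 Pa.

2.31 MPa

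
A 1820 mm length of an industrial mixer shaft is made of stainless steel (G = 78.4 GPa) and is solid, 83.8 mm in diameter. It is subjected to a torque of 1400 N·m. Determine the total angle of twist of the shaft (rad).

J = πd⁴/32 = π(0.0838)⁴/32 = 4.841×10^-6 m⁴.
θ = T·L/(G·J) = 1400 × 1.82 / (78.4×10⁹ × 4.841×10^-6) = 6.713×10^-3 rad.

0.00671 rad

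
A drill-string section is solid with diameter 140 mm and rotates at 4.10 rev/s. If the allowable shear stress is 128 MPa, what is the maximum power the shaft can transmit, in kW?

J = πd⁴/32 = π(0.140)⁴/32 = 3.771×10^-5 m⁴.
T_max = τ_allow·J/r = 1.28×10^8 × 3.771×10^-5 / 0.0700 = 68960 N·m.
ω = 2π·4.10 = 25.76 rad/s, so P_max = T_max·ω = 1.777×10^6 W.

1780 kW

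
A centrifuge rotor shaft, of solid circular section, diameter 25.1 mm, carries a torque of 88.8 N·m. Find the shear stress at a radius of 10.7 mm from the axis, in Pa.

2.44e7 Pa

J = πd⁴/32 = π(0.0251)⁴/32 = 3.897×10^-8 m⁴.
Shear stress varies linearly with radius: τ = T·r/J = 88.80 × 0.0107 / 3.897×10^-8 = 2.438×10^7 Pa.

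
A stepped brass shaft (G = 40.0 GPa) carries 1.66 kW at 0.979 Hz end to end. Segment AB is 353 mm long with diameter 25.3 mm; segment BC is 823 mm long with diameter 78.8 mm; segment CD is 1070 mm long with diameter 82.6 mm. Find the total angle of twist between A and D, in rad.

0.0623 rad

ω = 2π·0.979 = 6.151 rad/s, so T = P/ω = 1.66×10³ / 6.151 = 269.9 N·m.
J_AB = π(0.0253)⁴/32 = 4.02×10^-8 m⁴; J_BC = π(0.0788)⁴/32 = 3.79×10^-6 m⁴; J_CD = π(0.0826)⁴/32 = 4.57×10^-6 m⁴.
θ = (T/G)·Σ L_i/J_i = (269.9/40.0×10⁹)·(0.353/4.02×10^-8 + 0.823/3.79×10^-6 + 1.07/4.57×10^-6) = 0.06225 rad.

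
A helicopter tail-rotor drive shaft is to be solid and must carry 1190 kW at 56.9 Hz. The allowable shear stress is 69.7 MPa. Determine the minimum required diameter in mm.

ω = 2π·56.9 = 357.5 rad/s, so T = P/ω = 1190×10³ / 357.5 = 3329 N·m.
For a solid shaft τ_max = 16T/(πd³), so d = (16T/(π τ_allow))^(1/3) = (16·3329/(π·6.97×10^7))^(1/3) = 0.06242 m.

62.4 mm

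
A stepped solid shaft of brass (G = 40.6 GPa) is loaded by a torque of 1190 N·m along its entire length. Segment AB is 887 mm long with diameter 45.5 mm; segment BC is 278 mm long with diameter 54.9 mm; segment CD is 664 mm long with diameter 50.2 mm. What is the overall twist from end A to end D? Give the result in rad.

J_AB = π(0.0455)⁴/32 = 4.21×10^-7 m⁴; J_BC = π(0.0549)⁴/32 = 8.92×10^-7 m⁴; J_CD = π(0.0502)⁴/32 = 6.23×10^-7 m⁴.
θ = (T/G)·Σ L_i/J_i = (1190/40.6×10⁹)·(0.887/4.21×10^-7 + 0.278/8.92×10^-7 + 0.664/6.23×10^-7) = 0.1021 rad.

0.102 rad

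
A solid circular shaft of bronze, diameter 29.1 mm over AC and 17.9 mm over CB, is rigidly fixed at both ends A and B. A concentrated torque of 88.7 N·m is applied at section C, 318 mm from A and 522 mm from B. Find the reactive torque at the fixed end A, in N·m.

81.6 N·m

Compatibility: T_A·a/J_AC = T_B·b/J_CB with T_A + T_B = T₀.
J_AC = 7.04×10^-8 m⁴, J_CB = 1.01×10^-8 m⁴, so T_A = T₀·(J_AC/a)/((J_AC/a)+(J_CB/b)) = 81.58 N·m, T_B = 7.115 N·m.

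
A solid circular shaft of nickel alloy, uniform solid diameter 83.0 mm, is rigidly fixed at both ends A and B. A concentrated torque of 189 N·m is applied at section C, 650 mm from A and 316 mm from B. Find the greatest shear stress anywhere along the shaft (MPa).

With uniform GJ and both ends fixed, compatibility θ_AC = θ_CB gives T_A·a = T_B·b, together with T_A + T_B = T₀.
T_A = T₀·b/(a+b) = 189.0·316/966.0 = 61.83 N·m; T_B = 127.2 N·m.
τ in each portion: τ_AC = 5.51×10^5 Pa, τ_CB = 1.13×10^6 Pa; maximum is in CB.
τ_max = T_CB·r/J = 127.2·0.0415/4.66×10^-6 = 1.133×10^6 Pa.

1.13 MPa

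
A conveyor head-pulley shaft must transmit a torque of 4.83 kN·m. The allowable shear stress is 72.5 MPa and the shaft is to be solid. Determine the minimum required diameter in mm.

69.7 mm

For a solid shaft τ_max = 16T/(πd³), so d = (16T/(π τ_allow))^(1/3) = (16·4830/(π·7.25×10^7))^(1/3) = 0.06975 m.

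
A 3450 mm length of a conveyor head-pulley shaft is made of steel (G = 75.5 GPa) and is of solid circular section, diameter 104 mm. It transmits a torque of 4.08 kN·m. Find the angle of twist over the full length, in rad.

0.0162 rad

J = πd⁴/32 = π(0.104)⁴/32 = 1.149×10^-5 m⁴.
θ = T·L/(G·J) = 4080 × 3.45 / (75.5×10⁹ × 1.149×10^-5) = 0.01623 rad.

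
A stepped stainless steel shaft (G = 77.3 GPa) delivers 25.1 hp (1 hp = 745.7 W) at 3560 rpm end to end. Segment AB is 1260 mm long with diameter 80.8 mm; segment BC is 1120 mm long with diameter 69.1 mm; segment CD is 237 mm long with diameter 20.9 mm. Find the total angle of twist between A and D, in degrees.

0.501°

ω = 2π·3560/60 = 372.8 rad/s, so T = P/ω = 25.1×745.7 / 372.8 = 50.21 N·m.
J_AB = π(0.0808)⁴/32 = 4.18×10^-6 m⁴; J_BC = π(0.0691)⁴/32 = 2.24×10^-6 m⁴; J_CD = π(0.0209)⁴/32 = 1.87×10^-8 m⁴.
θ = (T/G)·Σ L_i/J_i = (50.21/77.3×10⁹)·(1.26/4.18×10^-6 + 1.12/2.24×10^-6 + 0.237/1.87×10^-8) = 8.738×10^-3 rad.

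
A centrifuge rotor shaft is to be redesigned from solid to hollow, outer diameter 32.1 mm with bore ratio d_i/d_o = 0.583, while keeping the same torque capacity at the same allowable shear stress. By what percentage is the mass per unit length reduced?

Equal τ_max and T ⇒ the solid shaft needs d_s³ = d_o³(1−k⁴), so d_s = 32.1·(1−0.583⁴)^(1/3) = 30.81 mm.
Area ratio A_h/A_s = d_o²(1−k²)/d_s² = (1−k²)/(1−k⁴)^(2/3) = 0.7164.
Mass saving = 1 − 0.7164 = 28.4 %.

28.4 %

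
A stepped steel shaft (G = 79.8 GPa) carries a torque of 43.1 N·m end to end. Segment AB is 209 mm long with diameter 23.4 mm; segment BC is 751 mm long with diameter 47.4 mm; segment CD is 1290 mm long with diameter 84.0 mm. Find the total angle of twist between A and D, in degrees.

J_AB = π(0.0234)⁴/32 = 2.94×10^-8 m⁴; J_BC = π(0.0474)⁴/32 = 4.96×10^-7 m⁴; J_CD = π(0.0840)⁴/32 = 4.89×10^-6 m⁴.
θ = (T/G)·Σ L_i/J_i = (43.10/79.8×10⁹)·(0.209/2.94×10^-8 + 0.751/4.96×10^-7 + 1.29/4.89×10^-6) = 4.796×10^-3 rad.

0.275°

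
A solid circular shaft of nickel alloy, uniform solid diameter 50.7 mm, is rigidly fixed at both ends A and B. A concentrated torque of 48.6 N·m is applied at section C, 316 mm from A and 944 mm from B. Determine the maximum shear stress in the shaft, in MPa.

1.42 MPa

With uniform GJ and both ends fixed, compatibility θ_AC = θ_CB gives T_A·a = T_B·b, together with T_A + T_B = T₀.
T_A = T₀·b/(a+b) = 48.60·944/1260 = 36.41 N·m; T_B = 12.19 N·m.
τ in each portion: τ_AC = 1.42×10^6 Pa, τ_CB = 4.76×10^5 Pa; maximum is in AC.
τ_max = T_AC·r/J = 36.41·0.0254/6.49×10^-7 = 1.423×10^6 Pa.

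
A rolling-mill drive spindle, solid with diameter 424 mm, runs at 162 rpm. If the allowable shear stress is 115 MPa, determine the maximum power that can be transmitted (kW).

J = πd⁴/32 = π(0.424)⁴/32 = 3.173×10^-3 m⁴.
T_max = τ_allow·J/r = 1.15×10^8 × 3.173×10^-3 / 0.212 = 1.721e6 N·m.
ω = 2π·162/60 = 16.96 rad/s, so P_max = T_max·ω = 2.920×10^7 W.

29200 kW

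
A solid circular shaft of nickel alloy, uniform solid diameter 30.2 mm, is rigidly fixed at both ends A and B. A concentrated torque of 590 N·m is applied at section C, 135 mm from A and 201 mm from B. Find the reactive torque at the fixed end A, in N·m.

353 N·m

With uniform GJ and both ends fixed, compatibility θ_AC = θ_CB gives T_A·a = T_B·b, together with T_A + T_B = T₀.
T_A = T₀·b/(a+b) = 590.0·201/336.0 = 352.9 N·m; T_B = 237.1 N·m.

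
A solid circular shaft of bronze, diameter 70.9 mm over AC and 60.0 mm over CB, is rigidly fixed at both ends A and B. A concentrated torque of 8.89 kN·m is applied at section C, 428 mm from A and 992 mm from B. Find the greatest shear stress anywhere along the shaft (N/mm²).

Compatibility: T_A·a/J_AC = T_B·b/J_CB with T_A + T_B = T₀.
J_AC = 2.48×10^-6 m⁴, J_CB = 1.27×10^-6 m⁴, so T_A = T₀·(J_AC/a)/((J_AC/a)+(J_CB/b)) = 7279 N·m, T_B = 1611 N·m.
τ in each portion: τ_AC = 1.04×10^8 Pa, τ_CB = 3.80×10^7 Pa; maximum is in AC.
τ_max = T_AC·r/J = 7279·0.0355/2.48×10^-6 = 1.040×10^8 Pa.

104 N/mm²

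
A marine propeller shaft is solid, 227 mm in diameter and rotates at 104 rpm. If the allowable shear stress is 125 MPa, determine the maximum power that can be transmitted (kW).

J = πd⁴/32 = π(0.227)⁴/32 = 2.607×10^-4 m⁴.
T_max = τ_allow·J/r = 1.25×10^8 × 2.607×10^-4 / 0.114 = 287100 N·m.
ω = 2π·104/60 = 10.89 rad/s, so P_max = T_max·ω = 3.127×10^6 W.

3130 kW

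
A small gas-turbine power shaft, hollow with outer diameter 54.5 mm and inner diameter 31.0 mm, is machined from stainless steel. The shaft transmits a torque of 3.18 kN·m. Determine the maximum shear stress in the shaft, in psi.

J = π(d_o⁴ − d_i⁴)/32 = π(0.0545⁴ − 0.0310⁴)/32 = 7.755×10^-7 m⁴.
τ_max = T·r/J = 3180 × 0.0272 / 7.755×10^-7 = 1.117×10^8 Pa.

16200 psi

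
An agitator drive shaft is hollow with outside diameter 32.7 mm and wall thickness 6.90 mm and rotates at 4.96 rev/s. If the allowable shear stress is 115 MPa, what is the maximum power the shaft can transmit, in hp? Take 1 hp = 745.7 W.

29.3 hp

J = π(d_o⁴ − d_i⁴)/32 = π(0.0327⁴ − 0.0189⁴)/32 = 9.972×10^-8 m⁴.
T_max = τ_allow·J/r = 1.15×10^8 × 9.972×10^-8 / 0.0163 = 701.4 N·m.
ω = 2π·4.96 = 31.16 rad/s, so P_max = T_max·ω = 2.186×10^4 W.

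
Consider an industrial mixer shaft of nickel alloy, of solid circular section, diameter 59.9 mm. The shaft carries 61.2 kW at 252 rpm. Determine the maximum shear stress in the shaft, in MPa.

55.0 MPa

ω = 2π·252/60 = 26.39 rad/s, so T = P/ω = 61.2×10³ / 26.39 = 2319 N·m.
J = πd⁴/32 = π(0.0599)⁴/32 = 1.264×10^-6 m⁴.
τ_max = T·r/J = 2319 × 0.0300 / 1.264×10^-6 = 5.496×10^7 Pa.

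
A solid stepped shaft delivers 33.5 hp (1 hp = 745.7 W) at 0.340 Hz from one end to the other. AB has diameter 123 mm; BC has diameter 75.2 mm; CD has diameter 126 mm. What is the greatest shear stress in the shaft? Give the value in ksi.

20.3 ksi

ω = 2π·0.340 = 2.136 rad/s, so T = P/ω = 33.5×745.7 / 2.136 = 11690 N·m.
Under the same torque, τ_max = 16T/(πd³) is largest where d is smallest — segment BC (d = 75.2 mm).
τ_max = 16·11690/(π·(0.0752)³) = 1.400×10^8 Pa.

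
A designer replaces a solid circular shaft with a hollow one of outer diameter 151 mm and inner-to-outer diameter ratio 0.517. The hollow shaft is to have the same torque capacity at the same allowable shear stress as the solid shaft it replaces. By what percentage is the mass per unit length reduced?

23.0 %

Equal τ_max and T ⇒ the solid shaft needs d_s³ = d_o³(1−k⁴), so d_s = 151·(1−0.517⁴)^(1/3) = 147.3 mm.
Area ratio A_h/A_s = d_o²(1−k²)/d_s² = (1−k²)/(1−k⁴)^(2/3) = 0.7698.
Mass saving = 1 − 0.7698 = 23.0 %.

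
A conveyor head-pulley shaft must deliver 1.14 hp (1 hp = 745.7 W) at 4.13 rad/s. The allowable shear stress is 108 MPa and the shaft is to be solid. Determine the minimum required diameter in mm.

21.3 mm

ω = 4.13 rad/s, so T = P/ω = 1.14×745.7 / 4.130 = 205.8 N·m.
For a solid shaft τ_max = 16T/(πd³), so d = (16T/(π τ_allow))^(1/3) = (16·205.8/(π·1.08×10^8))^(1/3) = 0.02133 m.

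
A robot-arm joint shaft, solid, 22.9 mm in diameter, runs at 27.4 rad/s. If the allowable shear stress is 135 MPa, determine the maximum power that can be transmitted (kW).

J = πd⁴/32 = π(0.0229)⁴/32 = 2.700×10^-8 m⁴.
T_max = τ_allow·J/r = 1.35×10^8 × 2.700×10^-8 / 0.0115 = 318.3 N·m.
ω = 27.4 rad/s, so P_max = T_max·ω = 8722 W.

8.72 kW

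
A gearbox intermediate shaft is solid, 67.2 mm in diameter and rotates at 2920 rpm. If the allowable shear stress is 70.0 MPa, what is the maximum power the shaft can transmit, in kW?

1280 kW

J = πd⁴/32 = π(0.0672)⁴/32 = 2.002×10^-6 m⁴.
T_max = τ_allow·J/r = 7.00×10^7 × 2.002×10^-6 / 0.0336 = 4171 N·m.
ω = 2π·2920/60 = 305.8 rad/s, so P_max = T_max·ω = 1.275×10^6 W.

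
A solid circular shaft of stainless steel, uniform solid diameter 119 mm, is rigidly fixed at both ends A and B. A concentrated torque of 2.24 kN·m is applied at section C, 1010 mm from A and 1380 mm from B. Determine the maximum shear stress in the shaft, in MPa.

With uniform GJ and both ends fixed, compatibility θ_AC = θ_CB gives T_A·a = T_B·b, together with T_A + T_B = T₀.
T_A = T₀·b/(a+b) = 2240·1380/2390 = 1293 N·m; T_B = 946.6 N·m.
τ in each portion: τ_AC = 3.91×10^6 Pa, τ_CB = 2.86×10^6 Pa; maximum is in AC.
τ_max = T_AC·r/J = 1293·0.0595/1.97×10^-5 = 3.909×10^6 Pa.

3.91 MPa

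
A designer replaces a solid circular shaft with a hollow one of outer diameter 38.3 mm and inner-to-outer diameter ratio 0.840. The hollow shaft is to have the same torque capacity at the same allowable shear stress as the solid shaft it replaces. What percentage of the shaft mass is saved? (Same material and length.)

53.4 %

Equal τ_max and T ⇒ the solid shaft needs d_s³ = d_o³(1−k⁴), so d_s = 38.3·(1−0.840⁴)^(1/3) = 30.44 mm.
Area ratio A_h/A_s = d_o²(1−k²)/d_s² = (1−k²)/(1−k⁴)^(2/3) = 0.4660.
Mass saving = 1 − 0.4660 = 53.4 %.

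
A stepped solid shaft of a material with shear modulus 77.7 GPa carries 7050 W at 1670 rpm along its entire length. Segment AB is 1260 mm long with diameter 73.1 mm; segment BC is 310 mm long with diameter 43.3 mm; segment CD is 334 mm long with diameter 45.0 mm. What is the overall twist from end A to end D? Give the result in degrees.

ω = 2π·1670/60 = 174.9 rad/s, so T = P/ω = 7050 / 174.9 = 40.31 N·m.
J_AB = π(0.0731)⁴/32 = 2.80×10^-6 m⁴; J_BC = π(0.0433)⁴/32 = 3.45×10^-7 m⁴; J_CD = π(0.0450)⁴/32 = 4.03×10^-7 m⁴.
θ = (T/G)·Σ L_i/J_i = (40.31/77.7×10⁹)·(1.26/2.80×10^-6 + 0.310/3.45×10^-7 + 0.334/4.03×10^-7) = 1.130×10^-3 rad.

0.0647°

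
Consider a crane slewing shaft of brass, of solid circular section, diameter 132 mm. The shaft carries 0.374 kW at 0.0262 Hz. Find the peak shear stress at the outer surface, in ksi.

ω = 2π·0.0262 = 0.1646 rad/s, so T = P/ω = 0.374×10³ / 0.1646 = 2272 N·m.
J = πd⁴/32 = π(0.132)⁴/32 = 2.981×10^-5 m⁴.
τ_max = T·r/J = 2272 × 0.0660 / 2.981×10^-5 = 5.031×10^6 Pa.

0.730 ksi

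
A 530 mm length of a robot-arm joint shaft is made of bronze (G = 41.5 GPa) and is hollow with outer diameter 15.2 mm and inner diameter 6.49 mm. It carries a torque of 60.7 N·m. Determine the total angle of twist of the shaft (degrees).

J = π(d_o⁴ − d_i⁴)/32 = π(0.0152⁴ − 0.00649⁴)/32 = 5.066×10^-9 m⁴.
θ = T·L/(G·J) = 60.70 × 0.530 / (41.5×10⁹ × 5.066×10^-9) = 0.1530 rad.

8.77°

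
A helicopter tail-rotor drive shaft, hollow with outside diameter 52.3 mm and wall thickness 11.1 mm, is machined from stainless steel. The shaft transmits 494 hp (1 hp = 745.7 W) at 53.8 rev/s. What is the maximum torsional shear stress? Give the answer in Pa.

4.36e7 Pa

ω = 2π·53.8 = 338.0 rad/s, so T = P/ω = 494×745.7 / 338.0 = 1090 N·m.
J = π(d_o⁴ − d_i⁴)/32 = π(0.0523⁴ − 0.0301⁴)/32 = 6.539×10^-7 m⁴.
τ_max = T·r/J = 1090 × 0.0261 / 6.539×10^-7 = 4.358×10^7 Pa.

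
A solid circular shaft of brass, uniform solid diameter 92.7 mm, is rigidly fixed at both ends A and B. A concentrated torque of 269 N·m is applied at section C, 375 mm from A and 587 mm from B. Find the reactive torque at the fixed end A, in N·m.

With uniform GJ and both ends fixed, compatibility θ_AC = θ_CB gives T_A·a = T_B·b, together with T_A + T_B = T₀.
T_A = T₀·b/(a+b) = 269.0·587/962.0 = 164.1 N·m; T_B = 104.9 N·m.

164 N·m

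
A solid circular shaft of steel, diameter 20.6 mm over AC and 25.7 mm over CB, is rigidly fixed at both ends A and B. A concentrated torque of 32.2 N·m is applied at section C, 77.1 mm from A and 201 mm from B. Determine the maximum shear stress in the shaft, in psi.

Compatibility: T_A·a/J_AC = T_B·b/J_CB with T_A + T_B = T₀.
J_AC = 1.77×10^-8 m⁴, J_CB = 4.28×10^-8 m⁴, so T_A = T₀·(J_AC/a)/((J_AC/a)+(J_CB/b)) = 16.69 N·m, T_B = 15.51 N·m.
τ in each portion: τ_AC = 9.72×10^6 Pa, τ_CB = 4.65×10^6 Pa; maximum is in AC.
τ_max = T_AC·r/J = 16.69·0.0103/1.77×10^-8 = 9.724×10^6 Pa.

1410 psi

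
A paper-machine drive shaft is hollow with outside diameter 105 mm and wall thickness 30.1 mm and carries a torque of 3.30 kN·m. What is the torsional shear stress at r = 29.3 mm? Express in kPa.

8380 kPa

J = π(d_o⁴ − d_i⁴)/32 = π(0.105⁴ − 0.0448⁴)/32 = 1.154×10^-5 m⁴.
Shear stress varies linearly with radius: τ = T·r/J = 3300 × 0.0293 / 1.154×10^-5 = 8.380×10^6 Pa.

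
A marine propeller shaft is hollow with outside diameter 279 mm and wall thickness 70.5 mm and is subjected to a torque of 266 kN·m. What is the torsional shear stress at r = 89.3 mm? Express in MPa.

42.5 MPa

J = π(d_o⁴ − d_i⁴)/32 = π(0.279⁴ − 0.138⁴)/32 = 5.593×10^-4 m⁴.
Shear stress varies linearly with radius: τ = T·r/J = 266000 × 0.0893 / 5.593×10^-4 = 4.247×10^7 Pa.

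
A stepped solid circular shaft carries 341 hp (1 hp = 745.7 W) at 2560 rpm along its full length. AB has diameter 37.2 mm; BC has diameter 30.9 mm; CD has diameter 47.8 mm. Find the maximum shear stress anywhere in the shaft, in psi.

23700 psi

ω = 2π·2560/60 = 268.1 rad/s, so T = P/ω = 341×745.7 / 268.1 = 948.5 N·m.
Under the same torque, τ_max = 16T/(πd³) is largest where d is smallest — segment BC (d = 30.9 mm).
τ_max = 16·948.5/(π·(0.0309)³) = 1.637×10^8 Pa.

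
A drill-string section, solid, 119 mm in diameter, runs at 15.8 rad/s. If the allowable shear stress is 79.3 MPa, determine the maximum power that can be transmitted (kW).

415 kW

J = πd⁴/32 = π(0.119)⁴/32 = 1.969×10^-5 m⁴.
T_max = τ_allow·J/r = 7.93×10^7 × 1.969×10^-5 / 0.0595 = 26240 N·m.
ω = 15.8 rad/s, so P_max = T_max·ω = 4.146×10^5 W.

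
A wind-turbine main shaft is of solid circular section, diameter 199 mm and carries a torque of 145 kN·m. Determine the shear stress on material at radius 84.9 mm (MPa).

J = πd⁴/32 = π(0.199)⁴/32 = 1.540×10^-4 m⁴.
Shear stress varies linearly with radius: τ = T·r/J = 145000 × 0.0849 / 1.540×10^-4 = 7.996×10^7 Pa.

80.0 MPa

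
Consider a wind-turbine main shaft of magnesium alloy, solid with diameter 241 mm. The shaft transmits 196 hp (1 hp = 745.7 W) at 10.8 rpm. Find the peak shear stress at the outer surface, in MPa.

ω = 2π·10.8/60 = 1.131 rad/s, so T = P/ω = 196×745.7 / 1.131 = 129200 N·m.
J = πd⁴/32 = π(0.241)⁴/32 = 3.312×10^-4 m⁴.
τ_max = T·r/J = 129200 × 0.120 / 3.312×10^-4 = 4.702×10^7 Pa.

47.0 MPa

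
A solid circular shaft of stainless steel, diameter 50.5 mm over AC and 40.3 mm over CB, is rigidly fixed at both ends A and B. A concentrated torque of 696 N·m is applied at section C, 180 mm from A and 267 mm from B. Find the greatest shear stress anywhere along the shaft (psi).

3130 psi

Compatibility: T_A·a/J_AC = T_B·b/J_CB with T_A + T_B = T₀.
J_AC = 6.39×10^-7 m⁴, J_CB = 2.59×10^-7 m⁴, so T_A = T₀·(J_AC/a)/((J_AC/a)+(J_CB/b)) = 546.6 N·m, T_B = 149.4 N·m.
τ in each portion: τ_AC = 2.16×10^7 Pa, τ_CB = 1.16×10^7 Pa; maximum is in AC.
τ_max = T_AC·r/J = 546.6·0.0253/6.39×10^-7 = 2.161×10^7 Pa.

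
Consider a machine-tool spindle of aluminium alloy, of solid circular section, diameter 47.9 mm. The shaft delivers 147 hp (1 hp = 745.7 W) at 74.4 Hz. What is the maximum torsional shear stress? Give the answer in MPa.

10.9 MPa

ω = 2π·74.4 = 467.5 rad/s, so T = P/ω = 147×745.7 / 467.5 = 234.5 N·m.
J = πd⁴/32 = π(0.0479)⁴/32 = 5.168×10^-7 m⁴.
τ_max = T·r/J = 234.5 × 0.0239 / 5.168×10^-7 = 1.087×10^7 Pa.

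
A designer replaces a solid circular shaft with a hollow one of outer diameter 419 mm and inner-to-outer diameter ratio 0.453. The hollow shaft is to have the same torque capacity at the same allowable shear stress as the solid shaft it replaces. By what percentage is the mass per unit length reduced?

Equal τ_max and T ⇒ the solid shaft needs d_s³ = d_o³(1−k⁴), so d_s = 419·(1−0.453⁴)^(1/3) = 413.0 mm.
Area ratio A_h/A_s = d_o²(1−k²)/d_s² = (1−k²)/(1−k⁴)^(2/3) = 0.8179.
Mass saving = 1 − 0.8179 = 18.2 %.

18.2 %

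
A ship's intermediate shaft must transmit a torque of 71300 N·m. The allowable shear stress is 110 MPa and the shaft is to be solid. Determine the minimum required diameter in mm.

For a solid shaft τ_max = 16T/(πd³), so d = (16T/(π τ_allow))^(1/3) = (16·71300/(π·1.10×10^8))^(1/3) = 0.1489 m.

149 mm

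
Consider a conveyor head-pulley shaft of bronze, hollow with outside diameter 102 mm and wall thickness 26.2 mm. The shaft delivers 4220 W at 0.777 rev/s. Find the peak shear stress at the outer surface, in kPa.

4390 kPa

ω = 2π·0.777 = 4.882 rad/s, so T = P/ω = 4220 / 4.882 = 864.4 N·m.
J = π(d_o⁴ − d_i⁴)/32 = π(0.102⁴ − 0.0496⁴)/32 = 1.003×10^-5 m⁴.
τ_max = T·r/J = 864.4 × 0.0510 / 1.003×10^-5 = 4.394×10^6 Pa.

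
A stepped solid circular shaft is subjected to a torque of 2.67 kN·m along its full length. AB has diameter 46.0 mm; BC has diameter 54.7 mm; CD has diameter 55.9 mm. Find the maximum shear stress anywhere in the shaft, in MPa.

Under the same torque, τ_max = 16T/(πd³) is largest where d is smallest — segment AB (d = 46.0 mm).
τ_max = 16·2670/(π·(0.0460)³) = 1.397×10^8 Pa.

140 MPa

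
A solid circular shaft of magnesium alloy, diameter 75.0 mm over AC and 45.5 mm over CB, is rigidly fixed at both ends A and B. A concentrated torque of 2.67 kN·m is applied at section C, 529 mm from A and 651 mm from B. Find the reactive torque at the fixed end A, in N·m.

2410 N·m

Compatibility: T_A·a/J_AC = T_B·b/J_CB with T_A + T_B = T₀.
J_AC = 3.11×10^-6 m⁴, J_CB = 4.21×10^-7 m⁴, so T_A = T₀·(J_AC/a)/((J_AC/a)+(J_CB/b)) = 2405 N·m, T_B = 264.7 N·m.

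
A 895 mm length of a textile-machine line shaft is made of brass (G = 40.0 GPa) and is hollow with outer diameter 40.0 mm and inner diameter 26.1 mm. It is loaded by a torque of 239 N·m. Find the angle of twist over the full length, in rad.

0.0260 rad

J = π(d_o⁴ − d_i⁴)/32 = π(0.0400⁴ − 0.0261⁴)/32 = 2.058×10^-7 m⁴.
θ = T·L/(G·J) = 239.0 × 0.895 / (40.0×10⁹ × 2.058×10^-7) = 0.02599 rad.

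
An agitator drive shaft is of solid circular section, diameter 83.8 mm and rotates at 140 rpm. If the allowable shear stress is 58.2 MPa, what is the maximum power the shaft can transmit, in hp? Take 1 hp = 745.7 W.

132 hp

J = πd⁴/32 = π(0.0838)⁴/32 = 4.841×10^-6 m⁴.
T_max = τ_allow·J/r = 5.82×10^7 × 4.841×10^-6 / 0.0419 = 6725 N·m.
ω = 2π·140/60 = 14.66 rad/s, so P_max = T_max·ω = 9.859×10^4 W.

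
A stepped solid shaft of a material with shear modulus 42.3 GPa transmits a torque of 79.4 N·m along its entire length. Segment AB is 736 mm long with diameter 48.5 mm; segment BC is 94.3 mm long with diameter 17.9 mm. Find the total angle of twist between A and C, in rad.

0.0201 rad

J_AB = π(0.0485)⁴/32 = 5.43×10^-7 m⁴; J_BC = π(0.0179)⁴/32 = 1.01×10^-8 m⁴.
θ = (T/G)·Σ L_i/J_i = (79.40/42.3×10⁹)·(0.736/5.43×10^-7 + 0.0943/1.01×10^-8) = 0.02011 rad.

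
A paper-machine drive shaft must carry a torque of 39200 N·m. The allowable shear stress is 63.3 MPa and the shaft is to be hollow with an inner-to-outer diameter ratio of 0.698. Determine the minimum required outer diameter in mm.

For a hollow shaft with d_i/d_o = 0.698: τ_max = 16T/(π d_o³ (1−k⁴)), so d_o = [16T/(π τ_allow (1−k⁴))]^(1/3) = [16·39200/(π·6.33×10^7·0.7626)]^(1/3) = 0.1605 m.

161 mm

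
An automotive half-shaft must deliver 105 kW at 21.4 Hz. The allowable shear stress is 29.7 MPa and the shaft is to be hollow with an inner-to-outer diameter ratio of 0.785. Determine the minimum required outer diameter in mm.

60.0 mm

ω = 2π·21.4 = 134.5 rad/s, so T = P/ω = 105×10³ / 134.5 = 780.9 N·m.
For a hollow shaft with d_i/d_o = 0.785: τ_max = 16T/(π d_o³ (1−k⁴)), so d_o = [16T/(π τ_allow (1−k⁴))]^(1/3) = [16·780.9/(π·2.97×10^7·0.6203)]^(1/3) = 0.05999 m.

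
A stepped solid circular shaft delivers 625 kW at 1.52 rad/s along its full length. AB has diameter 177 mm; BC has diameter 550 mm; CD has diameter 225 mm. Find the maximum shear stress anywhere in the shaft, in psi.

54800 psi

ω = 1.52 rad/s, so T = P/ω = 625×10³ / 1.520 = 411200 N·m.
Under the same torque, τ_max = 16T/(πd³) is largest where d is smallest — segment AB (d = 177 mm).
τ_max = 16·411200/(π·(0.177)³) = 3.776×10^8 Pa.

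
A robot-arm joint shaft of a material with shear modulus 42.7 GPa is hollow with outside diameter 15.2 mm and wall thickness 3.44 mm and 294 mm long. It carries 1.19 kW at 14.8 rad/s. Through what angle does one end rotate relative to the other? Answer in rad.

0.116 rad

ω = 14.8 rad/s, so T = P/ω = 1.19×10³ / 14.80 = 80.41 N·m.
J = π(d_o⁴ − d_i⁴)/32 = π(0.0152⁴ − 0.00832⁴)/32 = 4.770×10^-9 m⁴.
θ = T·L/(G·J) = 80.41 × 0.294 / (42.7×10⁹ × 4.770×10^-9) = 0.1161 rad.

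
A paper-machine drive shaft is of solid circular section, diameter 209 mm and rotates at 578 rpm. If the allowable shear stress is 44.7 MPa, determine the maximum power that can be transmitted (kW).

J = πd⁴/32 = π(0.209)⁴/32 = 1.873×10^-4 m⁴.
T_max = τ_allow·J/r = 4.47×10^7 × 1.873×10^-4 / 0.104 = 80130 N·m.
ω = 2π·578/60 = 60.53 rad/s, so P_max = T_max·ω = 4.850×10^6 W.

4850 kW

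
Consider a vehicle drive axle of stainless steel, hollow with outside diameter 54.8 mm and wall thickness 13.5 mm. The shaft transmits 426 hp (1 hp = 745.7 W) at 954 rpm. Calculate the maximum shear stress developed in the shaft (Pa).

1.05e8 Pa

ω = 2π·954/60 = 99.90 rad/s, so T = P/ω = 426×745.7 / 99.90 = 3180 N·m.
J = π(d_o⁴ − d_i⁴)/32 = π(0.0548⁴ − 0.0278⁴)/32 = 8.267×10^-7 m⁴.
τ_max = T·r/J = 3180 × 0.0274 / 8.267×10^-7 = 1.054×10^8 Pa.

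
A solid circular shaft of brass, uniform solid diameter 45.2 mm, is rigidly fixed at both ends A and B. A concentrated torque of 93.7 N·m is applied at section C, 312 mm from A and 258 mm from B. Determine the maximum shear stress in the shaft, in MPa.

With uniform GJ and both ends fixed, compatibility θ_AC = θ_CB gives T_A·a = T_B·b, together with T_A + T_B = T₀.
T_A = T₀·b/(a+b) = 93.70·258/570.0 = 42.41 N·m; T_B = 51.29 N·m.
τ in each portion: τ_AC = 2.34×10^6 Pa, τ_CB = 2.83×10^6 Pa; maximum is in CB.
τ_max = T_CB·r/J = 51.29·0.0226/4.10×10^-7 = 2.829×10^6 Pa.

2.83 MPa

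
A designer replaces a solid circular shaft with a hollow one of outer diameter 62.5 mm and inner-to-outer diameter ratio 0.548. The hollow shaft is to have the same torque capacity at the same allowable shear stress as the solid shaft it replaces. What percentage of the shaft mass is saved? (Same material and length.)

Equal τ_max and T ⇒ the solid shaft needs d_s³ = d_o³(1−k⁴), so d_s = 62.5·(1−0.548⁴)^(1/3) = 60.56 mm.
Area ratio A_h/A_s = d_o²(1−k²)/d_s² = (1−k²)/(1−k⁴)^(2/3) = 0.7452.
Mass saving = 1 − 0.7452 = 25.5 %.

25.5 %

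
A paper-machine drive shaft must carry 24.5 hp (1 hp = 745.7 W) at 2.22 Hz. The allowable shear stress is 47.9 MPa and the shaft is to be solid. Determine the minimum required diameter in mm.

ω = 2π·2.22 = 13.95 rad/s, so T = P/ω = 24.5×745.7 / 13.95 = 1310 N·m.
For a solid shaft τ_max = 16T/(πd³), so d = (16T/(π τ_allow))^(1/3) = (16·1310/(π·4.79×10^7))^(1/3) = 0.05183 m.

51.8 mm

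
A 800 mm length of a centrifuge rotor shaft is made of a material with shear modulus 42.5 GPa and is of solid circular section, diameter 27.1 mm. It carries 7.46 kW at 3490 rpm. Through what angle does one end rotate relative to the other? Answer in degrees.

ω = 2π·3490/60 = 365.5 rad/s, so T = P/ω = 7.46×10³ / 365.5 = 20.41 N·m.
J = πd⁴/32 = π(0.0271)⁴/32 = 5.295×10^-8 m⁴.
θ = T·L/(G·J) = 20.41 × 0.800 / (42.5×10⁹ × 5.295×10^-8) = 7.256×10^-3 rad.

0.416°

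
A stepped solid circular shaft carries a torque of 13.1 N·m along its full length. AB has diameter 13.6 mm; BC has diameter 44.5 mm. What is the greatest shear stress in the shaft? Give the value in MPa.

26.5 MPa

Under the same torque, τ_max = 16T/(πd³) is largest where d is smallest — segment AB (d = 13.6 mm).
τ_max = 16·13.10/(π·(0.0136)³) = 2.652×10^7 Pa.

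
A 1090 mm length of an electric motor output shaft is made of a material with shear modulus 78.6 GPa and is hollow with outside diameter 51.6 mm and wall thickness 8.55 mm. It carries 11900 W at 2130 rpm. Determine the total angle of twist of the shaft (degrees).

0.0761°

ω = 2π·2130/60 = 223.1 rad/s, so T = P/ω = 11900 / 223.1 = 53.35 N·m.
J = π(d_o⁴ − d_i⁴)/32 = π(0.0516⁴ − 0.0345⁴)/32 = 5.569×10^-7 m⁴.
θ = T·L/(G·J) = 53.35 × 1.09 / (78.6×10⁹ × 5.569×10^-7) = 1.329×10^-3 rad.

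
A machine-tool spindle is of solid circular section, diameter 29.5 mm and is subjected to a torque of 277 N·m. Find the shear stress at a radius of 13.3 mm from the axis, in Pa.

J = πd⁴/32 = π(0.0295)⁴/32 = 7.435×10^-8 m⁴.
Shear stress varies linearly with radius: τ = T·r/J = 277.0 × 0.0133 / 7.435×10^-8 = 4.955×10^7 Pa.

4.95e7 Pa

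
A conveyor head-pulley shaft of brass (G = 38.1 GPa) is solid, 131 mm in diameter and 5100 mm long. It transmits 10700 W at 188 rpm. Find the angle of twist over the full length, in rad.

0.00252 rad

ω = 2π·188/60 = 19.69 rad/s, so T = P/ω = 10700 / 19.69 = 543.5 N·m.
J = πd⁴/32 = π(0.131)⁴/32 = 2.891×10^-5 m⁴.
θ = T·L/(G·J) = 543.5 × 5.10 / (38.1×10⁹ × 2.891×10^-5) = 2.516×10^-3 rad.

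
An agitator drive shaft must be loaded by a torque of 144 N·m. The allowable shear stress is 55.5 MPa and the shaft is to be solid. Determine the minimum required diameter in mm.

23.6 mm

For a solid shaft τ_max = 16T/(πd³), so d = (16T/(π τ_allow))^(1/3) = (16·144.0/(π·5.55×10^7))^(1/3) = 0.02364 m.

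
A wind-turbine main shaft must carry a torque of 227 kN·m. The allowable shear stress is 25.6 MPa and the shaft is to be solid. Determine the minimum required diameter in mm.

For a solid shaft τ_max = 16T/(πd³), so d = (16T/(π τ_allow))^(1/3) = (16·227000/(π·2.56×10^7))^(1/3) = 0.3561 m.

356 mm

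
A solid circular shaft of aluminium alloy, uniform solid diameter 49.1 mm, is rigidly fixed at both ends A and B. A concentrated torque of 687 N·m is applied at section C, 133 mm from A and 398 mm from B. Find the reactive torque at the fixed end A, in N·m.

515 N·m

With uniform GJ and both ends fixed, compatibility θ_AC = θ_CB gives T_A·a = T_B·b, together with T_A + T_B = T₀.
T_A = T₀·b/(a+b) = 687.0·398/531.0 = 514.9 N·m; T_B = 172.1 N·m.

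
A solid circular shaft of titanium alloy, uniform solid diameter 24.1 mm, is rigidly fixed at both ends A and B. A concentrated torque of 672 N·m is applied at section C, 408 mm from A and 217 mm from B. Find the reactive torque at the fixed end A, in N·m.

233 N·m

With uniform GJ and both ends fixed, compatibility θ_AC = θ_CB gives T_A·a = T_B·b, together with T_A + T_B = T₀.
T_A = T₀·b/(a+b) = 672.0·217/625.0 = 233.3 N·m; T_B = 438.7 N·m.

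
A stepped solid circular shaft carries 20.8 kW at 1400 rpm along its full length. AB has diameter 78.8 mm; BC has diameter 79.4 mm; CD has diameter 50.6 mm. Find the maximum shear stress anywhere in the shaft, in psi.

809 psi

ω = 2π·1400/60 = 146.6 rad/s, so T = P/ω = 20.8×10³ / 146.6 = 141.9 N·m.
Under the same torque, τ_max = 16T/(πd³) is largest where d is smallest — segment CD (d = 50.6 mm).
τ_max = 16·141.9/(π·(0.0506)³) = 5.577×10^6 Pa.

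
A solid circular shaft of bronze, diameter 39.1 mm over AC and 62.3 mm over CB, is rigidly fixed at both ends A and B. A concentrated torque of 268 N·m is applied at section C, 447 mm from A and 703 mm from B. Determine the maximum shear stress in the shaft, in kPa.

4540 kPa

Compatibility: T_A·a/J_AC = T_B·b/J_CB with T_A + T_B = T₀.
J_AC = 2.29×10^-7 m⁴, J_CB = 1.48×10^-6 m⁴, so T_A = T₀·(J_AC/a)/((J_AC/a)+(J_CB/b)) = 52.57 N·m, T_B = 215.4 N·m.
τ in each portion: τ_AC = 4.48×10^6 Pa, τ_CB = 4.54×10^6 Pa; maximum is in CB.
τ_max = T_CB·r/J = 215.4·0.0311/1.48×10^-6 = 4.538×10^6 Pa.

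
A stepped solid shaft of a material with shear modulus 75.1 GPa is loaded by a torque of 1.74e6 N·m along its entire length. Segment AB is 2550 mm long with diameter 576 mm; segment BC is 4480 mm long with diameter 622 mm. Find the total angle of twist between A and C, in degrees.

J_AB = π(0.576)⁴/32 = 0.0108 m⁴; J_BC = π(0.622)⁴/32 = 0.0147 m⁴.
θ = (T/G)·Σ L_i/J_i = (1.740e6/75.1×10⁹)·(2.55/0.0108 + 4.48/0.0147) = 0.01253 rad.

0.718°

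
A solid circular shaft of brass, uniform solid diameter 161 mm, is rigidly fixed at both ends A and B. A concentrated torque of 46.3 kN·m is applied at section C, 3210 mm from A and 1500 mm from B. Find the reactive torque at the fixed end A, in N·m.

With uniform GJ and both ends fixed, compatibility θ_AC = θ_CB gives T_A·a = T_B·b, together with T_A + T_B = T₀.
T_A = T₀·b/(a+b) = 46300·1500/4710 = 14750 N·m; T_B = 31550 N·m.

14700 N·m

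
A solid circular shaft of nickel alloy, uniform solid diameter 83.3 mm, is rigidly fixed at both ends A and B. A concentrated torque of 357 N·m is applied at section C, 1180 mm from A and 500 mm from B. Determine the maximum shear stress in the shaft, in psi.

320 psi

With uniform GJ and both ends fixed, compatibility θ_AC = θ_CB gives T_A·a = T_B·b, together with T_A + T_B = T₀.
T_A = T₀·b/(a+b) = 357.0·500/1680 = 106.3 N·m; T_B = 250.8 N·m.
τ in each portion: τ_AC = 9.36×10^5 Pa, τ_CB = 2.21×10^6 Pa; maximum is in CB.
τ_max = T_CB·r/J = 250.8·0.0416/4.73×10^-6 = 2.209×10^6 Pa.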